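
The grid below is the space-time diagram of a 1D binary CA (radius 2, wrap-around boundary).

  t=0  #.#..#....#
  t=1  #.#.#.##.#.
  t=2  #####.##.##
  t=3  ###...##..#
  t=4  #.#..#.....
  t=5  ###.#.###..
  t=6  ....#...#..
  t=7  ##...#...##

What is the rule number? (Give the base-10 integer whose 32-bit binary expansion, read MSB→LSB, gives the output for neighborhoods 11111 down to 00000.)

2423629097

  ##### -> #   bit 31 = 1  t=2,i=0
  ####. -> .   bit 30 = 0  t=2,i=3
  ###.# -> .   bit 29 = 0  t=2,i=4
  ###.. -> #   bit 28 = 1  t=3,i=2
  ##.## -> .   bit 27 = 0  t=2,i=5
  ##.#. -> .   bit 26 = 0  t=0,i=1
  ##..# -> .   bit 25 = 0  t=3,i=8
  ##... -> .   bit 24 = 0  t=3,i=3
  #.### -> .   bit 23 = 0  t=2,i=9
  #.##. -> #   bit 22 = 1  t=1,i=6
  #.#.# -> #   bit 21 = 1  t=1,i=0
  #.#.. -> #   bit 20 = 1  t=0,i=2
  #..## -> .   bit 19 = 0  t=3,i=9
  #..#. -> #   bit 18 = 1  t=0,i=4
  #...# -> .   bit 17 = 0  t=3,i=4
  #.... -> #   bit 16 = 1  t=0,i=7
  .#### -> #   bit 15 = 1  t=2,i=10
  .###. -> .   bit 14 = 0  t=5,i=1
  .##.# -> #   bit 13 = 1  t=0,i=0
  .##.. -> .   bit 12 = 0  t=3,i=7
  .#.## -> .   bit 11 = 0  t=1,i=5
  .#.#. -> #   bit 10 = 1  t=1,i=1
  .#..# -> .   bit 9 = 0  t=0,i=3
  .#... -> #   bit 8 = 1  t=0,i=6
  ..### -> .   bit 7 = 0  t=3,i=10
  ..##. -> .   bit 6 = 0  t=0,i=10
  ..#.# -> #   bit 5 = 1  t=4,i=0
  ..#.. -> .   bit 4 = 0  t=0,i=5
  ...## -> #   bit 3 = 1  t=0,i=9
  ...#. -> .   bit 2 = 0  t=4,i=10
  ....# -> .   bit 1 = 0  t=0,i=8
  ..... -> #   bit 0 = 1  t=4,i=8
  bits 10010000011101011010010100101001 = 2423629097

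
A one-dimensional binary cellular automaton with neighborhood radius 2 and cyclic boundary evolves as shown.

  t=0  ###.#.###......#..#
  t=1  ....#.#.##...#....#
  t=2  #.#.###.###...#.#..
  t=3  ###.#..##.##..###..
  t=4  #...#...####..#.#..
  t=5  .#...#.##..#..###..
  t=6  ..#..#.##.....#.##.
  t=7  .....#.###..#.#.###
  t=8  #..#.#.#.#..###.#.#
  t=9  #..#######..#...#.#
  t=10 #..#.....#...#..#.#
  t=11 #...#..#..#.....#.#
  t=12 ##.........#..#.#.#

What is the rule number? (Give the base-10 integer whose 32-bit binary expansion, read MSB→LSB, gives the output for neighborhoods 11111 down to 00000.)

435172778

  #####|.  b31=0 t=9,i=5
  ####.|.  b30=0 t=0,i=1
  ###.#|.  b29=0 t=0,i=2
  ###..|#  b28=1 t=0,i=8
  ##.##|#  b27=1 t=2,i=7
  ##.#.|.  b26=0 t=0,i=3
  ##..#|.  b25=0 t=3,i=12
  ##...|#  b24=1 t=0,i=9
  #.###|#  b23=1 t=0,i=6
  #.##.|#  b22=1 t=1,i=8
  #.#.#|#  b21=1 t=0,i=4
  #.#..|#  b20=1 t=2,i=16
  #..##|.  b19=0 t=0,i=17
  #..#.|.  b18=0 t=2,i=18
  #...#|.  b17=0 t=1,i=11
  #....|.  b16=0 t=0,i=10
  .####|.  b15=0 t=0,i=0
  .###.|.  b14=0 t=0,i=7
  .##.#|#  b13=1 t=3,i=8
  .##..|#  b12=1 t=1,i=9
  .#.##|.  b11=0 t=0,i=5
  .#.#.|#  b10=1 t=1,i=5
  .#..#|.  b9=0 t=0,i=16
  .#...|#  b8=1 t=1,i=0
  ..###|#  b7=1 t=0,i=18
  ..##.|.  b6=0 t=3,i=7
  ..#.#|#  b5=1 t=1,i=4
  ..#..|.  b4=0 t=0,i=15
  ...##|#  b3=1 t=4,i=7
  ...#.|.  b2=0 t=0,i=14
  ....#|#  b1=1 t=0,i=13
  .....|.  b0=0 t=0,i=11
  bits 00011001111100000011010110101010 = 435172778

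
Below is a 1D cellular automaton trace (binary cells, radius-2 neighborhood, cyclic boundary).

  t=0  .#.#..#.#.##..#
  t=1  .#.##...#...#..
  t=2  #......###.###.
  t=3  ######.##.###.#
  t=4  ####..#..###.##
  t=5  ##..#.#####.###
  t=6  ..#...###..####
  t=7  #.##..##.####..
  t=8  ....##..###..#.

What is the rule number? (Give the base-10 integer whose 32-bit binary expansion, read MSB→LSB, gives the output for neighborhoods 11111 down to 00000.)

  #####|#  b31=1 t=3,i=1
  ####.|.  b30=0 t=3,i=4
  ###.#|.  b29=0 t=2,i=9
  ###..|.  b28=0 t=4,i=3
  ##.##|#  b27=1 t=2,i=10
  ##.#.|#  b26=1 t=2,i=14
  ##..#|#  b25=1 t=0,i=12
  ##...|.  b24=0 t=1,i=5
  #.###|#  b23=1 t=2,i=11
  #.##.|.  b22=0 t=0,i=10
  #.#.#|#  b21=1 t=0,i=1
  #.#..|#  b20=1 t=0,i=3
  #..##|#  b19=1 t=4,i=8
  #..#.|.  b18=0 t=0,i=5
  #...#|.  b17=0 t=1,i=6
  #....|#  b16=1 t=2,i=2
  .####|#  b15=1 t=3,i=0
  .###.|#  b14=1 t=2,i=8
  .##.#|.  b13=0 t=3,i=8
  .##..|.  b12=0 t=0,i=11
  .#.##|.  b11=0 t=0,i=9
  .#.#.|.  b10=0 t=0,i=0
  .#..#|#  b9=1 t=0,i=4
  .#...|#  b8=1 t=1,i=9
  ..###|#  b7=1 t=2,i=7
  ..##.|.  b6=0 t=7,i=6
  ..#.#|.  b5=0 t=0,i=6
  ..#..|#  b4=1 t=1,i=8
  ...##|.  b3=0 t=2,i=6
  ...#.|#  b2=1 t=1,i=0
  ....#|#  b1=1 t=2,i=5
  .....|#  b0=1 t=2,i=3
  bits 10001110101110011100001110010111 = 2394538903

2394538903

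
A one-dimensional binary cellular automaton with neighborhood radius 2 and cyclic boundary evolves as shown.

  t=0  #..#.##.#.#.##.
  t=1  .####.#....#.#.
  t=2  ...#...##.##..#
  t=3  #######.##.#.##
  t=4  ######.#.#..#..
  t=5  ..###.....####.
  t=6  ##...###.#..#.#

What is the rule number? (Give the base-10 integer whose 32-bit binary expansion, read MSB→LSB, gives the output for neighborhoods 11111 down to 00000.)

3372694333

  ##### -> #   bit 31 = 1  t=3,i=0
  ####. -> #   bit 30 = 1  t=1,i=3
  ###.# -> .   bit 29 = 0  t=1,i=4
  ###.. -> .   bit 28 = 0  t=5,i=4
  ##.## -> #   bit 27 = 1  t=2,i=9
  ##.#. -> .   bit 26 = 0  t=0,i=7
  ##..# -> .   bit 25 = 0  t=2,i=12
  ##... -> #   bit 24 = 1  t=5,i=5
  #.### -> .   bit 23 = 0  t=3,i=13
  #.##. -> .   bit 22 = 0  t=0,i=5
  #.#.# -> .   bit 21 = 0  t=0,i=8
  #.#.. -> .   bit 20 = 0  t=0,i=0
  #..## -> .   bit 19 = 0  t=1,i=0
  #..#. -> #   bit 18 = 1  t=0,i=2
  #...# -> #   bit 17 = 1  t=2,i=1
  #.... -> #   bit 16 = 1  t=1,i=8
  .#### -> .   bit 15 = 0  t=1,i=2
  .###. -> .   bit 14 = 0  t=5,i=3
  .##.# -> #   bit 13 = 1  t=0,i=6
  .##.. -> #   bit 12 = 1  t=2,i=11
  .#.## -> #   bit 11 = 1  t=0,i=4
  .#.#. -> .   bit 10 = 0  t=0,i=9
  .#..# -> #   bit 9 = 1  t=0,i=1
  .#... -> #   bit 8 = 1  t=1,i=7
  ..### -> .   bit 7 = 0  t=1,i=1
  ..##. -> .   bit 6 = 0  t=2,i=7
  ..#.# -> #   bit 5 = 1  t=0,i=3
  ..#.. -> #   bit 4 = 1  t=2,i=3
  ...## -> #   bit 3 = 1  t=2,i=6
  ...#. -> #   bit 2 = 1  t=1,i=10
  ....# -> .   bit 1 = 0  t=1,i=9
  ..... -> #   bit 0 = 1  t=5,i=7
  bits 11001001000001110011101100111101 = 3372694333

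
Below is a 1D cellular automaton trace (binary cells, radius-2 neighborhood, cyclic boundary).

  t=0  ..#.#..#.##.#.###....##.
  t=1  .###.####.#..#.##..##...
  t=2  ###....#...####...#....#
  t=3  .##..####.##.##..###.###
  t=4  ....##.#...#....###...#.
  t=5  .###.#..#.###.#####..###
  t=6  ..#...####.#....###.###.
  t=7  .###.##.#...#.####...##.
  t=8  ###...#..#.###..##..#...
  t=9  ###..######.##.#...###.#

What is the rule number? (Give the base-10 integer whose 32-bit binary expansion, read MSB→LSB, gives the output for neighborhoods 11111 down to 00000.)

  ##### -> #   bit 31 = 1  t=5,i=16
  ####. -> #   bit 30 = 1  t=1,i=7
  ###.# -> .   bit 29 = 0  t=1,i=3
  ###.. -> #   bit 28 = 1  t=0,i=16
  ##.## -> .   bit 27 = 0  t=1,i=4
  ##.#. -> .   bit 26 = 0  t=0,i=11
  ##..# -> .   bit 25 = 0  t=1,i=17
  ##... -> .   bit 24 = 0  t=0,i=17
  #.### -> .   bit 23 = 0  t=0,i=14
  #.##. -> .   bit 22 = 0  t=0,i=9
  #.#.# -> .   bit 21 = 0  t=0,i=12
  #.#.. -> .   bit 20 = 0  t=0,i=4
  #..## -> #   bit 19 = 1  t=1,i=18
  #..#. -> #   bit 18 = 1  t=0,i=6
  #...# -> .   bit 17 = 0  t=0,i=0
  #.... -> .   bit 16 = 0  t=0,i=18
  .#### -> .   bit 15 = 0  t=1,i=6
  .###. -> #   bit 14 = 1  t=0,i=15
  .##.# -> #   bit 13 = 1  t=0,i=10
  .##.. -> .   bit 12 = 0  t=0,i=22
  .#.## -> #   bit 11 = 1  t=0,i=8
  .#.#. -> #   bit 10 = 1  t=0,i=3
  .#..# -> #   bit 9 = 1  t=0,i=5
  .#... -> #   bit 8 = 1  t=2,i=8
  ..### -> #   bit 7 = 1  t=1,i=1
  ..##. -> .   bit 6 = 0  t=0,i=21
  ..#.# -> #   bit 5 = 1  t=0,i=2
  ..#.. -> #   bit 4 = 1  t=2,i=7
  ...## -> #   bit 3 = 1  t=0,i=20
  ...#. -> #   bit 2 = 1  t=0,i=1
  ....# -> #   bit 1 = 1  t=0,i=19
  ..... -> #   bit 0 = 1  t=4,i=1
  bits 11010000000011000110111110111111 = 3490475967

3490475967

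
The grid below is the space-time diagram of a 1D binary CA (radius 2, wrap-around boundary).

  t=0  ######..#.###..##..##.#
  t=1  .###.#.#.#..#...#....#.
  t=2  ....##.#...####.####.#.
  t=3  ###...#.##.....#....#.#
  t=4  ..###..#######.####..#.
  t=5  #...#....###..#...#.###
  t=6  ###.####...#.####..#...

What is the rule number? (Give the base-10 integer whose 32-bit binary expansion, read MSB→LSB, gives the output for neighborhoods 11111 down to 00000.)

2640779539

  ##### -> #   bit 31 = 1  t=0,i=1
  ####. -> .   bit 30 = 0  t=0,i=4
  ###.# -> .   bit 29 = 0  t=1,i=3
  ###.. -> #   bit 28 = 1  t=0,i=5
  ##.## -> #   bit 27 = 1  t=0,i=21
  ##.#. -> #   bit 26 = 1  t=1,i=4
  ##..# -> .   bit 25 = 0  t=0,i=6
  ##... -> #   bit 24 = 1  t=3,i=3
  #.### -> .   bit 23 = 0  t=0,i=10
  #.##. -> #   bit 22 = 1  t=3,i=8
  #.#.# -> #   bit 21 = 1  t=1,i=5
  #.#.. -> .   bit 20 = 0  t=1,i=9
  #..## -> .   bit 19 = 0  t=0,i=14
  #..#. -> #   bit 18 = 1  t=0,i=7
  #...# -> #   bit 17 = 1  t=1,i=14
  #.... -> #   bit 16 = 1  t=1,i=18
  .#### -> .   bit 15 = 0  t=0,i=0
  .###. -> .   bit 14 = 0  t=0,i=11
  .##.# -> .   bit 13 = 0  t=0,i=20
  .##.. -> #   bit 12 = 1  t=0,i=16
  .#.## -> #   bit 11 = 1  t=0,i=9
  .#.#. -> .   bit 10 = 0  t=1,i=6
  .#..# -> .   bit 9 = 0  t=1,i=10
  .#... -> #   bit 8 = 1  t=1,i=13
  ..### -> .   bit 7 = 0  t=1,i=1
  ..##. -> .   bit 6 = 0  t=0,i=15
  ..#.# -> .   bit 5 = 0  t=0,i=8
  ..#.. -> #   bit 4 = 1  t=1,i=12
  ...## -> .   bit 3 = 0  t=2,i=3
  ...#. -> .   bit 2 = 0  t=1,i=15
  ....# -> #   bit 1 = 1  t=1,i=19
  ..... -> #   bit 0 = 1  t=2,i=1
  bits 10011101011001110001100100010011 = 2640779539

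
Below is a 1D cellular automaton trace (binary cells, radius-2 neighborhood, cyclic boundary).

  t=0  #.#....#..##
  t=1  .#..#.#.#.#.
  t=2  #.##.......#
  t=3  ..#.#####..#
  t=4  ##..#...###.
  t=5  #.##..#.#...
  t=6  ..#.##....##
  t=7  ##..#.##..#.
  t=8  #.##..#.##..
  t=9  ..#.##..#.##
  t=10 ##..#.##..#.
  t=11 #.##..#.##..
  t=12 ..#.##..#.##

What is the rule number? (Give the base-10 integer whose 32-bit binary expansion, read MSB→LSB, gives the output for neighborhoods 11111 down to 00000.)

398918341

  [31] ##### => .  t=3,i=6
  [30] ####. => .  t=3,i=7
  [29] ###.# => .  t=0,i=0
  [28] ###.. => #  t=3,i=8
  [27] ##.## => .  t=2,i=1
  [26] ##.#. => #  t=0,i=1
  [25] ##..# => #  t=3,i=9
  [24] ##... => #  t=2,i=4
  [23] #.### => #  t=3,i=4
  [22] #.##. => #  t=2,i=2
  [21] #.#.# => .  t=1,i=6
  [20] #.#.. => .  t=0,i=2
  [19] #..## => .  t=0,i=9
  [18] #..#. => #  t=1,i=0
  [17] #...# => #  t=4,i=6
  [16] #.... => #  t=0,i=4
  [15] .#### => .  t=3,i=5
  [14] .###. => .  t=0,i=11
  [13] .##.# => .  t=2,i=0
  [12] .##.. => .  t=2,i=3
  [11] .#.## => .  t=3,i=3
  [10] .#.#. => .  t=1,i=5
  [9] .#..# => #  t=0,i=8
  [8] .#... => .  t=0,i=3
  [7] ..### => #  t=0,i=10
  [6] ..##. => #  t=2,i=11
  [5] ..#.# => .  t=1,i=4
  [4] ..#.. => .  t=0,i=7
  [3] ...## => .  t=2,i=10
  [2] ...#. => #  t=0,i=6
  [1] ....# => .  t=0,i=5
  [0] ..... => #  t=2,i=6
  bits 00010111110001110000001011000101 = 398918341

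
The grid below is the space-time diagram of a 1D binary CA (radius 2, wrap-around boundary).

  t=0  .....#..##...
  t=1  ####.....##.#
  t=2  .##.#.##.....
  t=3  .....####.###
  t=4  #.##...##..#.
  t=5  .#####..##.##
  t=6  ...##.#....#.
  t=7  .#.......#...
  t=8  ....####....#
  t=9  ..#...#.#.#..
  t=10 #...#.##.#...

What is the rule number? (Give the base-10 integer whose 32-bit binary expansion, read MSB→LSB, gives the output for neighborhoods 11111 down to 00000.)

  ##### -> #   bit 31 = 1  t=1,i=1
  ####. -> #   bit 30 = 1  t=1,i=2
  ###.# -> #   bit 29 = 1  t=3,i=8
  ###.. -> .   bit 28 = 0  t=1,i=3
  ##.## -> .   bit 27 = 0  t=1,i=11
  ##.#. -> .   bit 26 = 0  t=2,i=3
  ##..# -> #   bit 25 = 1  t=4,i=9
  ##... -> #   bit 24 = 1  t=0,i=10
  #.### -> .   bit 23 = 0  t=1,i=12
  #.##. -> #   bit 22 = 1  t=2,i=6
  #.#.# -> .   bit 21 = 0  t=2,i=4
  #.#.. -> .   bit 20 = 0  t=6,i=6
  #..## -> .   bit 19 = 0  t=0,i=7
  #..#. -> .   bit 18 = 0  t=4,i=10
  #...# -> #   bit 17 = 1  t=4,i=5
  #.... -> .   bit 16 = 0  t=0,i=11
  .#### -> .   bit 15 = 0  t=1,i=0
  .###. -> #   bit 14 = 1  t=3,i=11
  .##.# -> .   bit 13 = 0  t=1,i=10
  .##.. -> #   bit 12 = 1  t=0,i=9
  .#.## -> #   bit 11 = 1  t=2,i=5
  .#.#. -> #   bit 10 = 1  t=4,i=12
  .#..# -> .   bit 9 = 0  t=0,i=6
  .#... -> .   bit 8 = 0  t=6,i=7
  ..### -> .   bit 7 = 0  t=3,i=5
  ..##. -> .   bit 6 = 0  t=0,i=8
  ..#.# -> #   bit 5 = 1  t=4,i=11
  ..#.. -> .   bit 4 = 0  t=0,i=5
  ...## -> .   bit 3 = 0  t=1,i=8
  ...#. -> .   bit 2 = 0  t=0,i=4
  ....# -> #   bit 1 = 1  t=0,i=3
  ..... -> #   bit 0 = 1  t=0,i=0
  bits 11100011010000100101110000100011 = 3812776995

3812776995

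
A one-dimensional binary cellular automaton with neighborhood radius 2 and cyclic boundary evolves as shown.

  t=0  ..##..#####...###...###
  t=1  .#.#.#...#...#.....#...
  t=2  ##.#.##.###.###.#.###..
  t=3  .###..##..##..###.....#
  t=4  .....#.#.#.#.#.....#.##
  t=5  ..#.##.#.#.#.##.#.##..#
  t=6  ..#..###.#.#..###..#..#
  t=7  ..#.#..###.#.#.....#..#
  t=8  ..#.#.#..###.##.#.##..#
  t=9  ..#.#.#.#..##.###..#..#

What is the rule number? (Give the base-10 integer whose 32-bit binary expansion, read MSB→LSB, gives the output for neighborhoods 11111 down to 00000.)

1815621949

  [31] ##### => .  t=0,i=8
  [30] ####. => #  t=0,i=9
  [29] ###.# => #  t=2,i=10
  [28] ###.. => .  t=0,i=10
  [27] ##.## => #  t=2,i=7
  [26] ##.#. => #  t=2,i=2
  [25] ##..# => .  t=0,i=0
  [24] ##... => .  t=0,i=11
  [23] #.### => .  t=2,i=8
  [22] #.##. => .  t=2,i=5
  [21] #.#.# => #  t=1,i=3
  [20] #.#.. => #  t=1,i=5
  [19] #..## => #  t=0,i=1
  [18] #..#. => .  t=5,i=1
  [17] #...# => .  t=0,i=12
  [16] #.... => .  t=1,i=15
  [15] .#### => .  t=0,i=7
  [14] .###. => .  t=0,i=15
  [13] .##.# => #  t=2,i=1
  [12] .##.. => #  t=0,i=3
  [11] .#.## => .  t=2,i=4
  [10] .#.#. => .  t=1,i=2
  [9] .#..# => .  t=5,i=0
  [8] .#... => #  t=1,i=6
  [7] ..### => .  t=0,i=6
  [6] ..##. => .  t=0,i=2
  [5] ..#.# => #  t=1,i=1
  [4] ..#.. => #  t=1,i=9
  [3] ...## => #  t=0,i=13
  [2] ...#. => #  t=1,i=0
  [1] ....# => .  t=1,i=17
  [0] ..... => #  t=1,i=16
  bits 01101100001110000011000100111101 = 1815621949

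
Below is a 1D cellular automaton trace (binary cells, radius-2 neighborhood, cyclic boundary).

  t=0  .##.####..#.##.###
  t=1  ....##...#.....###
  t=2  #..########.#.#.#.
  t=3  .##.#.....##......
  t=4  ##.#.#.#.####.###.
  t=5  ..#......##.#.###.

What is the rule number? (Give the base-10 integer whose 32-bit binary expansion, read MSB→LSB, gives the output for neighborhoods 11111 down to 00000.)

630117213

  nb #####: next=.  (t=2,i=5, bit31=0)
  nb ####.: next=.  (t=0,i=6, bit30=0)
  nb ###.#: next=#  (t=0,i=17, bit29=1)
  nb ###..: next=.  (t=0,i=7, bit28=0)
  nb ##.##: next=.  (t=0,i=0, bit27=0)
  nb ##.#.: next=#  (t=2,i=11, bit26=1)
  nb ##..#: next=.  (t=0,i=8, bit25=0)
  nb ##...: next=#  (t=1,i=0, bit24=1)
  nb #.###: next=#  (t=0,i=4, bit23=1)
  nb #.##.: next=.  (t=0,i=1, bit22=0)
  nb #.#.#: next=.  (t=2,i=12, bit21=0)
  nb #.#..: next=.  (t=2,i=0, bit20=0)
  nb #..##: next=#  (t=2,i=2, bit19=1)
  nb #..#.: next=#  (t=0,i=9, bit18=1)
  nb #...#: next=#  (t=1,i=7, bit17=1)
  nb #....: next=.  (t=1,i=1, bit16=0)
  nb .####: next=#  (t=0,i=5, bit15=1)
  nb .###.: next=#  (t=0,i=16, bit14=1)
  nb .##.#: next=.  (t=0,i=2, bit13=0)
  nb .##..: next=#  (t=1,i=5, bit12=1)
  nb .#.##: next=.  (t=0,i=11, bit11=0)
  nb .#.#.: next=.  (t=2,i=13, bit10=0)
  nb .#..#: next=#  (t=2,i=1, bit9=1)
  nb .#...: next=#  (t=1,i=10, bit8=1)
  nb ..###: next=.  (t=1,i=15, bit7=0)
  nb ..##.: next=#  (t=1,i=4, bit6=1)
  nb ..#.#: next=.  (t=0,i=10, bit5=0)
  nb ..#..: next=#  (t=1,i=9, bit4=1)
  nb ...##: next=#  (t=1,i=3, bit3=1)
  nb ...#.: next=#  (t=1,i=8, bit2=1)
  nb ....#: next=.  (t=1,i=2, bit1=0)
  nb .....: next=#  (t=1,i=12, bit0=1)
  bits 00100101100011101101001101011101 = 630117213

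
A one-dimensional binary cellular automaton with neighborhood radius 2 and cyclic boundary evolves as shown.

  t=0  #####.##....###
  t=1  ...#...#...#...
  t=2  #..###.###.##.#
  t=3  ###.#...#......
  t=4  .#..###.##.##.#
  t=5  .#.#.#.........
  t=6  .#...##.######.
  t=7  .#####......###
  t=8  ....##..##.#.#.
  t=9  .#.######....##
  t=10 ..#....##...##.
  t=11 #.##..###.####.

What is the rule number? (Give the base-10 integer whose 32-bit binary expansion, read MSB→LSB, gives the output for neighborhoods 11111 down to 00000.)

1377458553

  #####|.  b31=0 t=0,i=0
  ####.|#  b30=1 t=0,i=3
  ###.#|.  b29=0 t=0,i=4
  ###..|#  b28=1 t=6,i=13
  ##.##|.  b27=0 t=0,i=5
  ##.#.|.  b26=0 t=3,i=3
  ##..#|#  b25=1 t=2,i=1
  ##...|.  b24=0 t=0,i=8
  #.###|.  b23=0 t=2,i=7
  #.##.|.  b22=0 t=0,i=6
  #.#.#|.  b21=0 t=4,i=14
  #.#..|#  b20=1 t=3,i=4
  #..##|#  b19=1 t=2,i=2
  #..#.|.  b18=0 t=6,i=0
  #...#|#  b17=1 t=1,i=5
  #....|.  b16=0 t=0,i=9
  .####|.  b15=0 t=0,i=13
  .###.|#  b14=1 t=2,i=4
  .##.#|.  b13=0 t=2,i=12
  .##..|#  b12=1 t=0,i=7
  .#.##|#  b11=1 t=9,i=2
  .#.#.|.  b10=0 t=4,i=0
  .#..#|.  b9=0 t=4,i=2
  .#...|#  b8=1 t=1,i=4
  ..###|.  b7=0 t=0,i=12
  ..##.|#  b6=1 t=6,i=5
  ..#.#|#  b5=1 t=5,i=1
  ..#..|#  b4=1 t=1,i=3
  ...##|#  b3=1 t=0,i=11
  ...#.|.  b2=0 t=1,i=2
  ....#|.  b1=0 t=0,i=10
  .....|#  b0=1 t=1,i=0
  bits 01010010000110100101100101111001 = 1377458553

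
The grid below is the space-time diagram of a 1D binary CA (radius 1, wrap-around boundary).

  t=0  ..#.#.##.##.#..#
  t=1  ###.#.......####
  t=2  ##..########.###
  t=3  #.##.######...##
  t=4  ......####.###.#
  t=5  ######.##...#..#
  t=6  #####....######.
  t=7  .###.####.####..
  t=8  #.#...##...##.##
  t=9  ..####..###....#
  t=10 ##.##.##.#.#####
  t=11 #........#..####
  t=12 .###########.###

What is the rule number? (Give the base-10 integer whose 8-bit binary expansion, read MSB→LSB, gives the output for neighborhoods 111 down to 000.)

  [7] ### => #  t=1,i=0
  [6] ##. => .  t=0,i=7
  [5] #.# => .  t=0,i=3
  [4] #.. => #  t=0,i=0
  [3] .## => .  t=0,i=6
  [2] .#. => #  t=0,i=2
  [1] ..# => #  t=0,i=1
  [0] ... => #  t=1,i=6
  bits 10010111 = 151

151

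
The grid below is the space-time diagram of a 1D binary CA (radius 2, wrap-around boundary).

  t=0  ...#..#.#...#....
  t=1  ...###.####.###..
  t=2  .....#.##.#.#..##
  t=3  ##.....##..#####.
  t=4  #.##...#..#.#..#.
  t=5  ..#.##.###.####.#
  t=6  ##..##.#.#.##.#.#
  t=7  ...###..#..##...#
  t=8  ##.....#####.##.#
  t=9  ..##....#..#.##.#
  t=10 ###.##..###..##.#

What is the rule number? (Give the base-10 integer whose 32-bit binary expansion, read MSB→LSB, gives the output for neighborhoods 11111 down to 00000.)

  [31] ##### => .  t=3,i=13
  [30] ####. => .  t=1,i=9
  [29] ###.# => #  t=1,i=5
  [28] ###.. => .  t=1,i=14
  [27] ##.## => .  t=1,i=6
  [26] ##.#. => .  t=2,i=9
  [25] ##..# => .  t=3,i=9
  [24] ##... => #  t=1,i=15
  [23] #.### => #  t=1,i=7
  [22] #.##. => #  t=2,i=7
  [21] #.#.# => .  t=2,i=10
  [20] #.#.. => #  t=0,i=8
  [19] #..## => #  t=2,i=14
  [18] #..#. => #  t=0,i=5
  [17] #...# => #  t=0,i=10
  [16] #.... => #  t=0,i=14
  [15] .#### => #  t=1,i=8
  [14] .###. => .  t=1,i=4
  [13] .##.# => #  t=2,i=8
  [12] .##.. => .  t=2,i=16
  [11] .#.## => .  t=2,i=6
  [10] .#.#. => #  t=0,i=7
  [9] .#..# => #  t=0,i=4
  [8] .#... => #  t=0,i=9
  [7] ..### => .  t=1,i=3
  [6] ..##. => #  t=2,i=15
  [5] ..#.# => .  t=0,i=6
  [4] ..#.. => #  t=0,i=3
  [3] ...## => .  t=1,i=2
  [2] ...#. => .  t=0,i=2
  [1] ....# => .  t=0,i=1
  [0] ..... => .  t=0,i=0
  bits 00100001110111111010011101010000 = 568305488

568305488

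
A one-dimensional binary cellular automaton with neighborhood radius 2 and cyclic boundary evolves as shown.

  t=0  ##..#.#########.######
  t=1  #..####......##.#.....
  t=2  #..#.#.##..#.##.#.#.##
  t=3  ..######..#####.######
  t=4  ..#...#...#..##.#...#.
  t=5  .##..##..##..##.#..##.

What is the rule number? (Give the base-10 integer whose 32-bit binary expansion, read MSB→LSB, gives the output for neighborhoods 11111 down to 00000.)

  [31] ##### => .  t=0,i=8
  [30] ####. => #  t=0,i=0
  [29] ###.# => #  t=0,i=14
  [28] ###.. => .  t=0,i=1
  [27] ##.## => .  t=0,i=15
  [26] ##.#. => .  t=1,i=15
  [25] ##..# => .  t=0,i=2
  [24] ##... => #  t=1,i=7
  [23] #.### => #  t=0,i=6
  [22] #.##. => #  t=2,i=7
  [21] #.#.# => #  t=2,i=5
  [20] #.#.. => #  t=1,i=16
  [19] #..## => .  t=1,i=2
  [18] #..#. => #  t=0,i=3
  [17] #...# => .  t=4,i=0
  [16] #.... => #  t=1,i=8
  [15] .#### => .  t=0,i=7
  [14] .###. => #  t=2,i=21
  [13] .##.# => #  t=1,i=14
  [12] .##.. => .  t=2,i=8
  [11] .#.## => #  t=0,i=5
  [10] .#.#. => #  t=2,i=4
  [9] .#..# => .  t=1,i=1
  [8] .#... => .  t=1,i=17
  [7] ..### => #  t=1,i=3
  [6] ..##. => #  t=1,i=13
  [5] ..#.# => #  t=0,i=4
  [4] ..#.. => #  t=1,i=0
  [3] ...## => .  t=1,i=12
  [2] ...#. => #  t=1,i=21
  [1] ....# => #  t=1,i=11
  [0] ..... => .  t=1,i=9
  bits 01100001111101010110110011110110 = 1643474166

1643474166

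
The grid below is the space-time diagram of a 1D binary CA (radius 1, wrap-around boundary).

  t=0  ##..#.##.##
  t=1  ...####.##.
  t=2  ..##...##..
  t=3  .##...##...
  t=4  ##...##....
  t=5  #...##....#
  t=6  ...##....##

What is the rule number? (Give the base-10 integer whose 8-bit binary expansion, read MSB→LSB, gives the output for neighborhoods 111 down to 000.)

46

  [7] ### => .  t=0,i=0
  [6] ##. => .  t=0,i=1
  [5] #.# => #  t=0,i=5
  [4] #.. => .  t=0,i=2
  [3] .## => #  t=0,i=6
  [2] .#. => #  t=0,i=4
  [1] ..# => #  t=0,i=3
  [0] ... => .  t=1,i=0
  bits 00101110 = 46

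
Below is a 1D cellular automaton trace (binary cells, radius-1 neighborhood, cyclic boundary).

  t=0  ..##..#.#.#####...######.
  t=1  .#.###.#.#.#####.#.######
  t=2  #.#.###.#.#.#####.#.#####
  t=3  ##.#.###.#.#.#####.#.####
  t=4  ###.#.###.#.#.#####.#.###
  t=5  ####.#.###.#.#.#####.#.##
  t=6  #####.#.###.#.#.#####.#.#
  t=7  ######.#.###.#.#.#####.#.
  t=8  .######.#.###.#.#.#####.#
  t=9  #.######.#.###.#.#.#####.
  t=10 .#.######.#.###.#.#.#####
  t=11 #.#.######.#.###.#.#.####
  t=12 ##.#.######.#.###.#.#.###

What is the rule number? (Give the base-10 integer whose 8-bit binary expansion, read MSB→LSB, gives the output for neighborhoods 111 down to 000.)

  [7] ### => #  t=0,i=11
  [6] ##. => #  t=0,i=3
  [5] #.# => #  t=0,i=7
  [4] #.. => #  t=0,i=4
  [3] .## => .  t=0,i=2
  [2] .#. => .  t=0,i=6
  [1] ..# => #  t=0,i=1
  [0] ... => .  t=0,i=0
  bits 11110010 = 242

242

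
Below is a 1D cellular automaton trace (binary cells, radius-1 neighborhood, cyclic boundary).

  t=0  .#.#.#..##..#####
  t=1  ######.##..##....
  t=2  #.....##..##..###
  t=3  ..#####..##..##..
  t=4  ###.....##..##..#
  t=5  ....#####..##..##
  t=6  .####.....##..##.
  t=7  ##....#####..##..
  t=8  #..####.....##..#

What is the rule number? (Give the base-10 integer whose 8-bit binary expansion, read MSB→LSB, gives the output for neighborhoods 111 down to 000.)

47

  ###|.  b7=0 t=0,i=13
  ##.|.  b6=0 t=0,i=9
  #.#|#  b5=1 t=0,i=0
  #..|.  b4=0 t=0,i=6
  .##|#  b3=1 t=0,i=8
  .#.|#  b2=1 t=0,i=1
  ..#|#  b1=1 t=0,i=7
  ...|#  b0=1 t=1,i=14
  bits 00101111 = 47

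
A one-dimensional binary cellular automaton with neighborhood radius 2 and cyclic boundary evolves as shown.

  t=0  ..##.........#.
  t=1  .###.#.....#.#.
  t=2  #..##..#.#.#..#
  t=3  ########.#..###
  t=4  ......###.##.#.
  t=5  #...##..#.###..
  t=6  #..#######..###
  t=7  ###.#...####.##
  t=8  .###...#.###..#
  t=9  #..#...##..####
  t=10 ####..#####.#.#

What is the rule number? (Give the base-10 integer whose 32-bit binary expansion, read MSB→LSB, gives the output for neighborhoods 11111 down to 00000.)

  [31] ##### => .  t=3,i=0
  [30] ####. => #  t=3,i=6
  [29] ###.# => #  t=1,i=3
  [28] ###.. => #  t=5,i=12
  [27] ##.## => .  t=4,i=9
  [26] ##.#. => #  t=1,i=4
  [25] ##..# => #  t=2,i=1
  [24] ##... => .  t=0,i=4
  [23] #.### => .  t=5,i=10
  [22] #.##. => #  t=4,i=10
  [21] #.#.# => #  t=2,i=9
  [20] #.#.. => .  t=1,i=5
  [19] #..## => #  t=1,i=0
  [18] #..#. => #  t=2,i=6
  [17] #...# => .  t=0,i=0
  [16] #.... => #  t=0,i=5
  [15] .#### => #  t=3,i=13
  [14] .###. => .  t=1,i=2
  [13] .##.# => #  t=4,i=11
  [12] .##.. => #  t=0,i=3
  [11] .#.## => #  t=5,i=9
  [10] .#.#. => .  t=1,i=12
  [9] .#..# => #  t=1,i=14
  [8] .#... => .  t=0,i=14
  [7] ..### => .  t=1,i=1
  [6] ..##. => #  t=0,i=2
  [5] ..#.# => #  t=1,i=11
  [4] ..#.. => #  t=0,i=13
  [3] ...## => #  t=0,i=1
  [2] ...#. => .  t=0,i=12
  [1] ....# => #  t=0,i=11
  [0] ..... => .  t=0,i=6
  bits 01110110011011011011101001111010 = 1986902650

1986902650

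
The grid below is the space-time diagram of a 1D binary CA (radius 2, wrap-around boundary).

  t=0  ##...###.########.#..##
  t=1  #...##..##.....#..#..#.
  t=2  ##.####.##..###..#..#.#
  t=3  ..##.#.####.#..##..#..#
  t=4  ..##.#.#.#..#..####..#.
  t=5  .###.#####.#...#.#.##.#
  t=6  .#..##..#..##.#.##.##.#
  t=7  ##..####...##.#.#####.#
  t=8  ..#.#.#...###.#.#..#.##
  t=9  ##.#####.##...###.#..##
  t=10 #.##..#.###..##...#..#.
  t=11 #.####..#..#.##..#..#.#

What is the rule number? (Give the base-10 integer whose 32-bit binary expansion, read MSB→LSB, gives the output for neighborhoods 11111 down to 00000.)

  [31] ##### => .  t=0,i=11
  [30] ####. => #  t=0,i=0
  [29] ###.# => .  t=0,i=7
  [28] ###.. => .  t=0,i=1
  [27] ##.## => #  t=0,i=8
  [26] ##.#. => .  t=0,i=17
  [25] ##..# => #  t=1,i=6
  [24] ##... => .  t=0,i=2
  [23] #.### => #  t=0,i=9
  [22] #.##. => #  t=2,i=8
  [21] #.#.# => #  t=3,i=5
  [20] #.#.. => #  t=0,i=18
  [19] #..## => .  t=0,i=20
  [18] #..#. => #  t=1,i=17
  [17] #...# => .  t=0,i=3
  [16] #.... => .  t=1,i=11
  [15] .#### => .  t=0,i=10
  [14] .###. => .  t=0,i=6
  [13] .##.# => #  t=3,i=3
  [12] .##.. => #  t=1,i=5
  [11] .#.## => .  t=2,i=21
  [10] .#.#. => #  t=1,i=22
  [9] .#..# => .  t=0,i=19
  [8] .#... => #  t=1,i=1
  [7] ..### => #  t=0,i=5
  [6] ..##. => #  t=1,i=4
  [5] ..#.# => .  t=1,i=21
  [4] ..#.. => .  t=1,i=15
  [3] ...## => #  t=0,i=4
  [2] ...#. => #  t=1,i=14
  [1] ....# => #  t=1,i=13
  [0] ..... => #  t=1,i=12
  bits 01001010111101000011010111001111 = 1257518543

1257518543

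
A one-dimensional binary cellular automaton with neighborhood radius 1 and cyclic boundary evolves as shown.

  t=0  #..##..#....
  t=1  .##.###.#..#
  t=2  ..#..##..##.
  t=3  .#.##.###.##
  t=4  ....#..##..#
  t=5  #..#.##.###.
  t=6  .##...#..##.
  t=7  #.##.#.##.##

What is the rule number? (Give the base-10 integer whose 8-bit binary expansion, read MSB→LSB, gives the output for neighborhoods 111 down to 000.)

210

  nb ###: next=#  (t=1,i=5, bit7=1)
  nb ##.: next=#  (t=0,i=4, bit6=1)
  nb #.#: next=.  (t=1,i=0, bit5=0)
  nb #..: next=#  (t=0,i=1, bit4=1)
  nb .##: next=.  (t=0,i=3, bit3=0)
  nb .#.: next=.  (t=0,i=0, bit2=0)
  nb ..#: next=#  (t=0,i=2, bit1=1)
  nb ...: next=.  (t=0,i=9, bit0=0)
  bits 11010010 = 210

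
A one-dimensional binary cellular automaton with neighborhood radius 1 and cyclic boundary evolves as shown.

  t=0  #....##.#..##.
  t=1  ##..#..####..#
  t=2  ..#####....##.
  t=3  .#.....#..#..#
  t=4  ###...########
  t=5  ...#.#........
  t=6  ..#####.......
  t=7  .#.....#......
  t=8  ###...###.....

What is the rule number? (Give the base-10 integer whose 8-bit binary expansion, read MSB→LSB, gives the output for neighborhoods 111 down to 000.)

  nb ###: next=.  (t=1,i=0, bit7=0)
  nb ##.: next=.  (t=0,i=6, bit6=0)
  nb #.#: next=#  (t=0,i=7, bit5=1)
  nb #..: next=#  (t=0,i=1, bit4=1)
  nb .##: next=.  (t=0,i=5, bit3=0)
  nb .#.: next=#  (t=0,i=0, bit2=1)
  nb ..#: next=#  (t=0,i=4, bit1=1)
  nb ...: next=.  (t=0,i=2, bit0=0)
  bits 00110110 = 54

54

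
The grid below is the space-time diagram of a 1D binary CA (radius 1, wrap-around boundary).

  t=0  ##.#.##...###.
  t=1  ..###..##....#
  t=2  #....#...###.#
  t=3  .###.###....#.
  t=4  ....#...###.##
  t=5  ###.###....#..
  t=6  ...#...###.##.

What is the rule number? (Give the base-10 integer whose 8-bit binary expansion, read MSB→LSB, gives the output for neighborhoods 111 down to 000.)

53

  ### -> .   bit 7 = 0  t=0,i=11
  ##. -> .   bit 6 = 0  t=0,i=1
  #.# -> #   bit 5 = 1  t=0,i=2
  #.. -> #   bit 4 = 1  t=0,i=7
  .## -> .   bit 3 = 0  t=0,i=0
  .#. -> #   bit 2 = 1  t=0,i=3
  ..# -> .   bit 1 = 0  t=0,i=9
  ... -> #   bit 0 = 1  t=0,i=8
  bits 00110101 = 53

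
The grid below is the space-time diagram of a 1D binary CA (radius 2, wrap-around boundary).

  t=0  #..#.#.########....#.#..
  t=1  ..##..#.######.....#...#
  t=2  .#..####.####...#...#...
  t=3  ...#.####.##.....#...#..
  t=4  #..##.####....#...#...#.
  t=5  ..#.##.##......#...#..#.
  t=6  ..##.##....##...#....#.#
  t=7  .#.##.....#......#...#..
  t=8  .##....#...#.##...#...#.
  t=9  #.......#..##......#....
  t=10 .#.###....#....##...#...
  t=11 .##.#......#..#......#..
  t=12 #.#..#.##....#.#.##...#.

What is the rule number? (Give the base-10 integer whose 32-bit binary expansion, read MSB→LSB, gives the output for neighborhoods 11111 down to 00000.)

3926714665

  ##### -> #   bit 31 = 1  t=0,i=9
  ####. -> #   bit 30 = 1  t=0,i=13
  ###.# -> #   bit 29 = 1  t=2,i=7
  ###.. -> .   bit 28 = 0  t=0,i=14
  ##.## -> #   bit 27 = 1  t=2,i=8
  ##.#. -> .   bit 26 = 0  t=11,i=3
  ##..# -> #   bit 25 = 1  t=1,i=4
  ##... -> .   bit 24 = 0  t=0,i=15
  #.### -> .   bit 23 = 0  t=0,i=7
  #.##. -> .   bit 22 = 0  t=3,i=10
  #.#.# -> .   bit 21 = 0  t=0,i=5
  #.#.. -> .   bit 20 = 0  t=0,i=21
  #..## -> #   bit 19 = 1  t=1,i=1
  #..#. -> #   bit 18 = 1  t=0,i=2
  #...# -> .   bit 17 = 0  t=1,i=21
  #.... -> .   bit 16 = 0  t=0,i=16
  .#### -> #   bit 15 = 1  t=0,i=8
  .###. -> #   bit 14 = 1  t=10,i=4
  .##.# -> #   bit 13 = 1  t=4,i=4
  .##.. -> .   bit 12 = 0  t=1,i=3
  .#.## -> #   bit 11 = 1  t=0,i=6
  .#.#. -> .   bit 10 = 0  t=0,i=4
  .#..# -> .   bit 9 = 0  t=0,i=1
  .#... -> #   bit 8 = 1  t=1,i=20
  ..### -> .   bit 7 = 0  t=2,i=4
  ..##. -> .   bit 6 = 0  t=1,i=2
  ..#.# -> #   bit 5 = 1  t=0,i=3
  ..#.. -> .   bit 4 = 0  t=0,i=0
  ...## -> #   bit 3 = 1  t=6,i=10
  ...#. -> .   bit 2 = 0  t=0,i=18
  ....# -> .   bit 1 = 0  t=0,i=17
  ..... -> #   bit 0 = 1  t=1,i=16
  bits 11101010000011001110100100101001 = 3926714665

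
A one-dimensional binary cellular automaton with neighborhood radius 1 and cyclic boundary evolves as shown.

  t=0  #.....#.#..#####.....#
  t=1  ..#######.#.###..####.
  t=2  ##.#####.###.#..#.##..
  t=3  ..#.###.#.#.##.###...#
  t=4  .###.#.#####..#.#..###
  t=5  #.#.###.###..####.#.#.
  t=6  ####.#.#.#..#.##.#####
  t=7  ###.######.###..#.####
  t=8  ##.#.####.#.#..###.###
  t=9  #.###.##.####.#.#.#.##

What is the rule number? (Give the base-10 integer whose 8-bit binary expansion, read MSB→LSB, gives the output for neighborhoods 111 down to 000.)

167

  ###|#  b7=1 t=0,i=12
  ##.|.  b6=0 t=0,i=0
  #.#|#  b5=1 t=0,i=7
  #..|.  b4=0 t=0,i=1
  .##|.  b3=0 t=0,i=11
  .#.|#  b2=1 t=0,i=6
  ..#|#  b1=1 t=0,i=5
  ...|#  b0=1 t=0,i=2
  bits 10100111 = 167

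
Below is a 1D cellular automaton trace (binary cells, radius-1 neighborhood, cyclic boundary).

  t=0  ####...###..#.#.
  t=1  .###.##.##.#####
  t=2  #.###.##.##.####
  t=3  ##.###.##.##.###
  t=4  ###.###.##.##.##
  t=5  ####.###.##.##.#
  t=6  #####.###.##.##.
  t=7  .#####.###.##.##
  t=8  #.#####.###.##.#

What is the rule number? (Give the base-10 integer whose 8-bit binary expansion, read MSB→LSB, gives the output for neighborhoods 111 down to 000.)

  ### -> #   bit 7 = 1  t=0,i=1
  ##. -> #   bit 6 = 1  t=0,i=3
  #.# -> #   bit 5 = 1  t=0,i=13
  #.. -> .   bit 4 = 0  t=0,i=4
  .## -> .   bit 3 = 0  t=0,i=0
  .#. -> #   bit 2 = 1  t=0,i=12
  ..# -> #   bit 1 = 1  t=0,i=6
  ... -> #   bit 0 = 1  t=0,i=5
  bits 11100111 = 231

231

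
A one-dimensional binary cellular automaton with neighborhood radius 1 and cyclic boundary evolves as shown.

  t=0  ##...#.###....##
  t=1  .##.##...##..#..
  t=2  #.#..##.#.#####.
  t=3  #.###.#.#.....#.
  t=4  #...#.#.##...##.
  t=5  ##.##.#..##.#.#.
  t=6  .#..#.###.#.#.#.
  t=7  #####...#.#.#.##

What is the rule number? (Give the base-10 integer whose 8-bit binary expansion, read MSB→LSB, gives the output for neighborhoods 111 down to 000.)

  ###|.  b7=0 t=0,i=0
  ##.|#  b6=1 t=0,i=1
  #.#|.  b5=0 t=0,i=6
  #..|#  b4=1 t=0,i=2
  .##|.  b3=0 t=0,i=7
  .#.|#  b2=1 t=0,i=5
  ..#|#  b1=1 t=0,i=4
  ...|.  b0=0 t=0,i=3
  bits 01010110 = 86

86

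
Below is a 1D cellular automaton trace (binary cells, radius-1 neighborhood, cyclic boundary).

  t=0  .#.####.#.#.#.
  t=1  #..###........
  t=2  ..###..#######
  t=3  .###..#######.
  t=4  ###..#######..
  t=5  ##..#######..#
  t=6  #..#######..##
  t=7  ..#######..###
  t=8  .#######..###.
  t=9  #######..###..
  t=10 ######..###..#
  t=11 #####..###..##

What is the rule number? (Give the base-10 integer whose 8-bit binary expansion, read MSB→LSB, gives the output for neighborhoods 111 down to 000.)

  [7] ### => #  t=0,i=4
  [6] ##. => .  t=0,i=6
  [5] #.# => .  t=0,i=2
  [4] #.. => .  t=0,i=13
  [3] .## => #  t=0,i=3
  [2] .#. => .  t=0,i=1
  [1] ..# => #  t=0,i=0
  [0] ... => #  t=1,i=7
  bits 10001011 = 139

139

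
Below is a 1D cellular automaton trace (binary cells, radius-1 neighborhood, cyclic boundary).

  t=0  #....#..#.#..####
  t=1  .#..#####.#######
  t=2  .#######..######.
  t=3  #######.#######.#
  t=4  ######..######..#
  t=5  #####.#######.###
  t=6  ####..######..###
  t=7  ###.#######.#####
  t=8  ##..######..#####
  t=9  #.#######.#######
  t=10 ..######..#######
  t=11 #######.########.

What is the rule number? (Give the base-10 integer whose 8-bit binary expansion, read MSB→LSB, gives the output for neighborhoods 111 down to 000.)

158

  nb ###: next=#  (t=0,i=14, bit7=1)
  nb ##.: next=.  (t=0,i=0, bit6=0)
  nb #.#: next=.  (t=0,i=9, bit5=0)
  nb #..: next=#  (t=0,i=1, bit4=1)
  nb .##: next=#  (t=0,i=13, bit3=1)
  nb .#.: next=#  (t=0,i=5, bit2=1)
  nb ..#: next=#  (t=0,i=4, bit1=1)
  nb ...: next=.  (t=0,i=2, bit0=0)
  bits 10011110 = 158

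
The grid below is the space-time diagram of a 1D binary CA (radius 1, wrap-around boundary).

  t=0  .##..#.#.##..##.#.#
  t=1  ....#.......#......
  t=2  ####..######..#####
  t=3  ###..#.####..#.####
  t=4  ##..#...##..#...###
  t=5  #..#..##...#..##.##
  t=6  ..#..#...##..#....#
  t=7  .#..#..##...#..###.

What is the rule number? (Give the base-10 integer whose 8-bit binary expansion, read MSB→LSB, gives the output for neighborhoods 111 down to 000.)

  [7] ### => #  t=2,i=0
  [6] ##. => .  t=0,i=2
  [5] #.# => .  t=0,i=0
  [4] #.. => .  t=0,i=3
  [3] .## => .  t=0,i=1
  [2] .#. => .  t=0,i=5
  [1] ..# => #  t=0,i=4
  [0] ... => #  t=1,i=0
  bits 10000011 = 131

131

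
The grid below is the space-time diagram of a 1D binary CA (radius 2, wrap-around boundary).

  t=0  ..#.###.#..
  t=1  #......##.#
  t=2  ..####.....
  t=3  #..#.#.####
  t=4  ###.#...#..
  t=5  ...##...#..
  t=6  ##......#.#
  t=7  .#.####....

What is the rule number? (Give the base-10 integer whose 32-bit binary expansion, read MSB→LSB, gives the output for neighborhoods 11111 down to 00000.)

  ##### -> .   bit 31 = 0  t=3,i=9
  ####. -> .   bit 30 = 0  t=2,i=4
  ###.# -> .   bit 29 = 0  t=0,i=6
  ###.. -> #   bit 28 = 1  t=2,i=5
  ##.## -> .   bit 27 = 0  t=1,i=9
  ##.#. -> #   bit 26 = 1  t=0,i=7
  ##..# -> #   bit 25 = 1  t=3,i=1
  ##... -> .   bit 24 = 0  t=1,i=1
  #.### -> .   bit 23 = 0  t=0,i=4
  #.##. -> .   bit 22 = 0  t=1,i=10
  #.#.# -> .   bit 21 = 0  t=3,i=5
  #.#.. -> #   bit 20 = 1  t=0,i=8
  #..## -> .   bit 19 = 0  t=4,i=10
  #..#. -> #   bit 18 = 1  t=3,i=2
  #...# -> .   bit 17 = 0  t=4,i=6
  #.... -> #   bit 16 = 1  t=0,i=10
  .#### -> #   bit 15 = 1  t=2,i=3
  .###. -> .   bit 14 = 0  t=0,i=5
  .##.# -> .   bit 13 = 0  t=1,i=8
  .##.. -> .   bit 12 = 0  t=1,i=0
  .#.## -> .   bit 11 = 0  t=0,i=3
  .#.#. -> #   bit 10 = 1  t=3,i=4
  .#..# -> .   bit 9 = 0  t=4,i=9
  .#... -> .   bit 8 = 0  t=0,i=9
  ..### -> .   bit 7 = 0  t=2,i=2
  ..##. -> .   bit 6 = 0  t=1,i=7
  ..#.# -> .   bit 5 = 0  t=0,i=2
  ..#.. -> #   bit 4 = 1  t=4,i=8
  ...## -> .   bit 3 = 0  t=1,i=6
  ...#. -> .   bit 2 = 0  t=0,i=1
  ....# -> #   bit 1 = 1  t=0,i=0
  ..... -> #   bit 0 = 1  t=1,i=3
  bits 00010110000101011000010000010011 = 370508819

370508819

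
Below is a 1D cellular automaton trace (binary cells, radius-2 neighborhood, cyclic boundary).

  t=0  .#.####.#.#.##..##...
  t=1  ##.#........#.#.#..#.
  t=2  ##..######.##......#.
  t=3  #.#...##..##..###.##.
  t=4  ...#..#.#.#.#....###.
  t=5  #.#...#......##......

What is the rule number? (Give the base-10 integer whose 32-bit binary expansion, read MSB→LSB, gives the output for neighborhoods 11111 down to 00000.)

2327912805

  nb #####: next=#  (t=2,i=6, bit31=1)
  nb ####.: next=.  (t=0,i=5, bit30=0)
  nb ###.#: next=.  (t=0,i=6, bit29=0)
  nb ###..: next=.  (t=4,i=19, bit28=0)
  nb ##.##: next=#  (t=2,i=10, bit27=1)
  nb ##.#.: next=.  (t=0,i=7, bit26=0)
  nb ##..#: next=#  (t=0,i=14, bit25=1)
  nb ##...: next=.  (t=0,i=18, bit24=0)
  nb #.###: next=#  (t=0,i=3, bit23=1)
  nb #.##.: next=#  (t=0,i=12, bit22=1)
  nb #.#.#: next=.  (t=0,i=8, bit21=0)
  nb #.#..: next=.  (t=1,i=3, bit20=0)
  nb #..##: next=.  (t=0,i=15, bit19=0)
  nb #..#.: next=.  (t=1,i=18, bit18=0)
  nb #...#: next=.  (t=3,i=4, bit17=0)
  nb #....: next=#  (t=0,i=19, bit16=1)
  nb .####: next=.  (t=0,i=4, bit15=0)
  nb .###.: next=.  (t=3,i=15, bit14=0)
  nb .##.#: next=#  (t=1,i=1, bit13=1)
  nb .##..: next=.  (t=0,i=13, bit12=0)
  nb .#.##: next=.  (t=0,i=2, bit11=0)
  nb .#.#.: next=.  (t=0,i=9, bit10=0)
  nb .#..#: next=.  (t=1,i=17, bit9=0)
  nb .#...: next=#  (t=1,i=4, bit8=1)
  nb ..###: next=.  (t=2,i=4, bit7=0)
  nb ..##.: next=#  (t=0,i=16, bit6=1)
  nb ..#.#: next=#  (t=0,i=1, bit5=1)
  nb ..#..: next=.  (t=4,i=3, bit4=0)
  nb ...##: next=.  (t=3,i=5, bit3=0)
  nb ...#.: next=#  (t=0,i=0, bit2=1)
  nb ....#: next=.  (t=0,i=20, bit1=0)
  nb .....: next=#  (t=1,i=6, bit0=1)
  bits 10001010110000010010000101100101 = 2327912805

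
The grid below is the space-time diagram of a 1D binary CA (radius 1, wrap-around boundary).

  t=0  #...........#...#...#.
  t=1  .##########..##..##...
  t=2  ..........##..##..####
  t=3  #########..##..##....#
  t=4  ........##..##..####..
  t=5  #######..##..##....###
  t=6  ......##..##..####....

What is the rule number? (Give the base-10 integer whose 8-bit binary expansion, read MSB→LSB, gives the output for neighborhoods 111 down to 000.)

  nb ###: next=.  (t=1,i=2, bit7=0)
  nb ##.: next=#  (t=1,i=10, bit6=1)
  nb #.#: next=.  (t=0,i=21, bit5=0)
  nb #..: next=#  (t=0,i=1, bit4=1)
  nb .##: next=.  (t=1,i=1, bit3=0)
  nb .#.: next=.  (t=0,i=0, bit2=0)
  nb ..#: next=.  (t=0,i=11, bit1=0)
  nb ...: next=#  (t=0,i=2, bit0=1)
  bits 01010001 = 81

81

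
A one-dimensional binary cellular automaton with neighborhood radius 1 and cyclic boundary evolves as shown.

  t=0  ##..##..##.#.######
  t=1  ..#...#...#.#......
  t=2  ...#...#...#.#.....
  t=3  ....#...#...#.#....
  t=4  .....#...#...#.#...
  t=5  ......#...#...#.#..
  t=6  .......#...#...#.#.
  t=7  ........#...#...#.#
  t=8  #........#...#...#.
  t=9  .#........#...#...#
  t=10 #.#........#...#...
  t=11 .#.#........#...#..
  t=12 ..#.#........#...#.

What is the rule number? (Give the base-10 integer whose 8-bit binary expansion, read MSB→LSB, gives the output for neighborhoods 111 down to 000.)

48

  nb ###: next=.  (t=0,i=0, bit7=0)
  nb ##.: next=.  (t=0,i=1, bit6=0)
  nb #.#: next=#  (t=0,i=10, bit5=1)
  nb #..: next=#  (t=0,i=2, bit4=1)
  nb .##: next=.  (t=0,i=4, bit3=0)
  nb .#.: next=.  (t=0,i=11, bit2=0)
  nb ..#: next=.  (t=0,i=3, bit1=0)
  nb ...: next=.  (t=1,i=0, bit0=0)
  bits 00110000 = 48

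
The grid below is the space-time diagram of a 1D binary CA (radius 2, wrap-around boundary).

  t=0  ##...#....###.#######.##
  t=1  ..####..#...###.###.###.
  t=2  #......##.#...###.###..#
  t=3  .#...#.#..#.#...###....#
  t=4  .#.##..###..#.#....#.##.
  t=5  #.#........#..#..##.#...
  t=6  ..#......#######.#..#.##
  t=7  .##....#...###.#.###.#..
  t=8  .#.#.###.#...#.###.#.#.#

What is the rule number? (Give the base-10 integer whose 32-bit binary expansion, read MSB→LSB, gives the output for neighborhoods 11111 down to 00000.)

2847279702

  [31] ##### => #  t=0,i=16
  [30] ####. => .  t=0,i=0
  [29] ###.# => #  t=0,i=12
  [28] ###.. => .  t=0,i=1
  [27] ##.## => #  t=0,i=13
  [26] ##.#. => .  t=2,i=9
  [25] ##..# => .  t=1,i=6
  [24] ##... => #  t=0,i=2
  [23] #.### => #  t=0,i=14
  [22] #.##. => .  t=4,i=3
  [21] #.#.# => #  t=7,i=15
  [20] #.#.. => #  t=2,i=10
  [19] #..## => .  t=2,i=22
  [18] #..#. => #  t=1,i=7
  [17] #...# => #  t=0,i=3
  [16] #.... => .  t=0,i=7
  [15] .#### => .  t=0,i=15
  [14] .###. => .  t=0,i=11
  [13] .##.# => .  t=2,i=8
  [12] .##.. => .  t=2,i=0
  [11] .#.## => #  t=4,i=2
  [10] .#.#. => .  t=3,i=0
  [9] .#..# => #  t=3,i=8
  [8] .#... => .  t=0,i=6
  [7] ..### => .  t=0,i=10
  [6] ..##. => #  t=2,i=7
  [5] ..#.# => .  t=3,i=5
  [4] ..#.. => #  t=0,i=5
  [3] ...## => .  t=0,i=9
  [2] ...#. => #  t=0,i=4
  [1] ....# => #  t=0,i=8
  [0] ..... => .  t=2,i=3
  bits 10101001101101100000101001010110 = 2847279702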